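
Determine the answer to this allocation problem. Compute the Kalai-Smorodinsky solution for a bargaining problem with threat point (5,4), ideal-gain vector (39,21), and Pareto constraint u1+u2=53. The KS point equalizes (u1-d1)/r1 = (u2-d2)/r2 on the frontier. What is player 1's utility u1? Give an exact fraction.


Step 1: At the KS point, (u1-d1)/r1 = (u2-d2)/r2 = t and u1+u2 = 53
Step 2: u1 = d1 + r1*t and u2 = d2 + r2*t, so (d1 + r1*t) + (d2 + r2*t) = 53
Step 3: t = (53 - 5 - 4)/(39 + 21) = 44/60 = 11/15
Step 4: u1 = d1 + r1*t = 5 + 39 * 11/15 = 168/5
Step 5: (Check: u2 = d2 + r2*t = 97/5; u1+u2 = 168/5 + 97/5 = 53, on the frontier.)

168/5


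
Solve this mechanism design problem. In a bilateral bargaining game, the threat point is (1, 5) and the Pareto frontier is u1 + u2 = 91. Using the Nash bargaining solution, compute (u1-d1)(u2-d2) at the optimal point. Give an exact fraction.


Step 1: The Nash solution splits surplus symmetrically above the disagreement point
Step 2: u1 = (total + d1 - d2)/2 = (91 + 1 - 5)/2 = 87/2
Step 3: u2 = (total - d1 + d2)/2 = (91 - 1 + 5)/2 = 95/2
Step 4: Nash product = (87/2 - 1) * (95/2 - 5)
Step 5: = 85/2 * 85/2 = 7225/4

7225/4


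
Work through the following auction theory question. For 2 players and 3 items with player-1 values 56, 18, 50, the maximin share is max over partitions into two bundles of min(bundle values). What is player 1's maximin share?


Step 1: Item values = 56, 18, 50
Step 2: Enumerate all 2-bundle partitions and take the smaller bundle:
  Partition 1: {56} vs {18,50} -> bundles 56, 68; min = 56
  Partition 2: {18} vs {56,50} -> bundles 18, 106; min = 18
  Partition 3: {50} vs {56,18} -> bundles 50, 74; min = 50
Step 3: MMS = max(56, 18, 50) = 56

56


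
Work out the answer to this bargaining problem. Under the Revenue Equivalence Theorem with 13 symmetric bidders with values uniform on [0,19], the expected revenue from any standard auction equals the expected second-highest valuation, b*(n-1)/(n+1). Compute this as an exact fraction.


Step 1: By Revenue Equivalence, expected revenue = b*(n-1)/(n+1)
Step 2: Substituting n = 13, b = 19
Step 3: Revenue = 19*(13-1)/(13+1) = 19*12/14
Step 4: Revenue = 228/14 = 114/7

114/7


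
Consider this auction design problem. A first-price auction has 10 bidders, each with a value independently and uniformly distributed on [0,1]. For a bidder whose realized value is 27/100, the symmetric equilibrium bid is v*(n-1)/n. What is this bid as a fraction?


Step 1: The symmetric BNE bidding function is b(v) = v * (n-1) / n
Step 2: Substitute v = 27/100 and n = 10
Step 3: b = 27/100 * 9/10
Step 4: b = 243/1000

243/1000


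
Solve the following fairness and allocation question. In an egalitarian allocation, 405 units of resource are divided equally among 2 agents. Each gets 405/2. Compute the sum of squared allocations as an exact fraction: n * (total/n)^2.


Step 1: Each agent's share = 405/2
Step 2: Square of each share = (405/2)^2 = 164025/4
Step 3: Sum of squares = 2 * 164025/4 = 164025/2

164025/2


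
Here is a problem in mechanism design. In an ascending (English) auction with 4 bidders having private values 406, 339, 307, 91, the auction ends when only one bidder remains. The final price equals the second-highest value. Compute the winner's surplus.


Step 1: Identify the highest value: 406
Step 2: Identify the second-highest value: 339
Step 3: The final price = second-highest value = 339
Step 4: Surplus = 406 - 339 = 67

67


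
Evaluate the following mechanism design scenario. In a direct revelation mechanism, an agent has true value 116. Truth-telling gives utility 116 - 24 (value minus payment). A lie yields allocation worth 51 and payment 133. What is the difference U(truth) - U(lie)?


Step 1: U(truth) = value - payment = 116 - 24 = 92
Step 2: U(lie) = allocation - payment = 51 - 133 = -82
Step 3: IC gap = 92 - (-82) = 174

174


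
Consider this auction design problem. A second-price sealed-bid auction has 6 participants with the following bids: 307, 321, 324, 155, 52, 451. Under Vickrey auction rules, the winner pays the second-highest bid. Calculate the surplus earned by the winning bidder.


Step 1: Sort bids in descending order: 451, 324, 321, 307, 155, 52
Step 2: The winning bid is the highest: 451
Step 3: The payment equals the second-highest bid: 324
Step 4: Surplus = winner's bid - payment = 451 - 324 = 127

127


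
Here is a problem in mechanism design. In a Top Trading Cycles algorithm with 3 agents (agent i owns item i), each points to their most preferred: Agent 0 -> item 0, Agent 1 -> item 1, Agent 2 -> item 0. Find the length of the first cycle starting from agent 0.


Step 1: Trace the pointer graph from agent 0: 0 -> 0
Step 2: A cycle is detected when we revisit agent 0
Step 3: The cycle is: 0 -> 0
Step 4: Cycle length = 1

1


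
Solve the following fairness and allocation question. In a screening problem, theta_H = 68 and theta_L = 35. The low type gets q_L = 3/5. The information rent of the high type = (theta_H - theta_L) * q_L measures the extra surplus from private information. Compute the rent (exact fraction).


Step 1: theta_H - theta_L = 68 - 35 = 33
Step 2: Information rent = (theta_H - theta_L) * q_L
Step 3: = 33 * 3/5
Step 4: = 99/5

99/5


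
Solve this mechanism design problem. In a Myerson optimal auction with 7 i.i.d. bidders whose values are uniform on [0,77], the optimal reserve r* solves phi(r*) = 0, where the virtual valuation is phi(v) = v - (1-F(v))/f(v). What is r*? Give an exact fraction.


Step 1: For U[0,77], F(v) = v/77 and f(v) = 1/77
Step 2: phi(v) = v - (1 - v/77)/(1/77) = v - (77 - v) = 2v - 77
Step 3: Set phi(r*) = 0: 2r* - 77 = 0
Step 4: r* = 77/2 (the number of bidders n = 7 does not enter)

77/2


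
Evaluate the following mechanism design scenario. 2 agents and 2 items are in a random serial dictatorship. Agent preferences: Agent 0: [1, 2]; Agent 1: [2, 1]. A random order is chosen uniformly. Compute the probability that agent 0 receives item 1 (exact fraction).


Step 1: Agent 0 wants item 1
Step 2: There are 2 possible orderings of agents
Step 3: In 2 orderings, agent 0 gets item 1
Step 4: Probability = 2/2 = 1

1


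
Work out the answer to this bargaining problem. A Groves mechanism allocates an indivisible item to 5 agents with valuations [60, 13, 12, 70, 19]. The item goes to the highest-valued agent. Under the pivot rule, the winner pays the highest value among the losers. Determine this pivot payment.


Step 1: The efficient winner is agent 3 with value 70
Step 2: Other agents' values: [60, 13, 12, 19]
Step 3: Pivot payment = max(others) = 60
Step 4: The winner pays 60

60


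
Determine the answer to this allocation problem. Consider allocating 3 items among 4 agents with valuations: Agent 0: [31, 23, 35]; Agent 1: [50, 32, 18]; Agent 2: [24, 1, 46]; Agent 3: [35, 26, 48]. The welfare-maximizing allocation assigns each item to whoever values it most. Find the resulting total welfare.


Step 1: For each item, find the maximum value among all agents.
Step 2: Item 0 -> Agent 1 (value 50)
Step 3: Item 1 -> Agent 1 (value 32)
Step 4: Item 2 -> Agent 3 (value 48)
Step 5: Total welfare = 50 + 32 + 48 = 130

130


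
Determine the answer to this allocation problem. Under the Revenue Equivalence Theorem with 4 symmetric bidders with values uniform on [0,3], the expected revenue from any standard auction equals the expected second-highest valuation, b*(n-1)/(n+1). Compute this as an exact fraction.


Step 1: By Revenue Equivalence, expected revenue = b*(n-1)/(n+1)
Step 2: Substituting n = 4, b = 3
Step 3: Revenue = 3*(4-1)/(4+1) = 3*3/5
Step 4: Revenue = 9/5

9/5


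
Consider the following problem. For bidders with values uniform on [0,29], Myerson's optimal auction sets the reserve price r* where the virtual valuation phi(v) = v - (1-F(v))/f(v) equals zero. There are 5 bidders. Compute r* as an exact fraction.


Step 1: For U[0,29], F(v) = v/29 and f(v) = 1/29
Step 2: phi(v) = v - (1 - v/29)/(1/29) = v - (29 - v) = 2v - 29
Step 3: Set phi(r*) = 0: 2r* - 29 = 0
Step 4: r* = 29/2 (the number of bidders n = 5 does not enter)

29/2


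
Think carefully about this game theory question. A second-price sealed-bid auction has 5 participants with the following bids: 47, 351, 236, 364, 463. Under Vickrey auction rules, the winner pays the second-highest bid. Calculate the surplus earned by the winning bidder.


Step 1: Sort bids in descending order: 463, 364, 351, 236, 47
Step 2: The winning bid is the highest: 463
Step 3: The payment equals the second-highest bid: 364
Step 4: Surplus = winner's bid - payment = 463 - 364 = 99

99


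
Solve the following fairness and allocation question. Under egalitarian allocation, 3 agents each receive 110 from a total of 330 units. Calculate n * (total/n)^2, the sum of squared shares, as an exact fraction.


Step 1: Each agent's share = 330/3 = 110
Step 2: Square of each share = (110)^2 = 12100
Step 3: Sum of squares = 3 * 12100 = 36300

36300


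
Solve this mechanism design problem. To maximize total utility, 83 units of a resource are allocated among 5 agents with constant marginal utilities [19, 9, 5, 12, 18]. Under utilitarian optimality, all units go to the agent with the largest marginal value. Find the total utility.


Step 1: The marginal utilities are [19, 9, 5, 12, 18]
Step 2: The highest marginal utility is 19
Step 3: All 83 units go to that agent
Step 4: Total utility = 19 * 83 = 1577

1577


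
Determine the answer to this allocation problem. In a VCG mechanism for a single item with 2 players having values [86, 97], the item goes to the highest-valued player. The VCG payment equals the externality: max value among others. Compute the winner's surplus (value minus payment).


Step 1: The winner is the agent with the highest value: agent 1 with value 97
Step 2: Values of other agents: [86]
Step 3: VCG payment = max of others' values = 86
Step 4: Surplus = 97 - 86 = 11

11


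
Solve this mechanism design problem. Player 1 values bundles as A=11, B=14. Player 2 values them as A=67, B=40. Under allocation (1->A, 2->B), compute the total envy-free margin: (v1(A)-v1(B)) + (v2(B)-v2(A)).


Step 1: Player 1's margin = v1(A) - v1(B) = 11 - 14 = -3
Step 2: Player 2's margin = v2(B) - v2(A) = 40 - 67 = -27
Step 3: Total margin = -3 + -27 = -30

-30


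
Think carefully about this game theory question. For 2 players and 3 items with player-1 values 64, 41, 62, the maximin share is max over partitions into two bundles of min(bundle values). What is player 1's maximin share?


Step 1: Item values = 64, 41, 62
Step 2: Enumerate all 2-bundle partitions and take the smaller bundle:
  Partition 1: {64} vs {41,62} -> bundles 64, 103; min = 64
  Partition 2: {41} vs {64,62} -> bundles 41, 126; min = 41
  Partition 3: {62} vs {64,41} -> bundles 62, 105; min = 62
Step 3: MMS = max(64, 41, 62) = 64

64


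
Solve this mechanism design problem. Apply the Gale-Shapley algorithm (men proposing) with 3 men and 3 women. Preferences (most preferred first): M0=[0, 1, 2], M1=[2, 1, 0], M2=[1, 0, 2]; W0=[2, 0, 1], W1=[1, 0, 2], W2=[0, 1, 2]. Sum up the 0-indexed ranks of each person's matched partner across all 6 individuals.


Step 1: Run Gale-Shapley (men propose, women hold best offer):
  M0 proposes to W0; she accepts
  M1 proposes to W2; she accepts
  M2 proposes to W1; she accepts
Step 2: Final matching: W0-M0, W1-M2, W2-M1
Step 3: 0-indexed ranks (man's rank of his match, then woman's): 0 + 1 + 0 + 2 + 0 + 1
Step 4: Total rank sum = 4

4


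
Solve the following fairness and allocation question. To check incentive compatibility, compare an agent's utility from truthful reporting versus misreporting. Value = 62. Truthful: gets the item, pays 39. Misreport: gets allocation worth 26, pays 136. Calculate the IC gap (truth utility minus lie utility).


Step 1: U(truth) = value - payment = 62 - 39 = 23
Step 2: U(lie) = allocation - payment = 26 - 136 = -110
Step 3: IC gap = 23 - (-110) = 133

133


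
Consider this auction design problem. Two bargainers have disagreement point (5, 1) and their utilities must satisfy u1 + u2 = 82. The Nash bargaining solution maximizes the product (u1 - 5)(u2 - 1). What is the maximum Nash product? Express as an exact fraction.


Step 1: The Nash solution splits surplus symmetrically above the disagreement point
Step 2: u1 = (total + d1 - d2)/2 = (82 + 5 - 1)/2 = 43
Step 3: u2 = (total - d1 + d2)/2 = (82 - 5 + 1)/2 = 39
Step 4: Nash product = (43 - 5) * (39 - 1)
Step 5: = 38 * 38 = 1444

1444


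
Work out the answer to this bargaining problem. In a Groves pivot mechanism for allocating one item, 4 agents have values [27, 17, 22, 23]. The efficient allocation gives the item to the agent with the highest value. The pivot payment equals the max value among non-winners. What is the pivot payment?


Step 1: The efficient winner is agent 0 with value 27
Step 2: Other agents' values: [17, 22, 23]
Step 3: Pivot payment = max(others) = 23
Step 4: The winner pays 23

23


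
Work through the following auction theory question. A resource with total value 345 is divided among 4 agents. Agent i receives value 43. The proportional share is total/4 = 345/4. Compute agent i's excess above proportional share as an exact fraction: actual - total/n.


Step 1: Proportional share = 345/4
Step 2: Agent's actual allocation = 43
Step 3: Excess = 43 - 345/4 = -173/4

-173/4


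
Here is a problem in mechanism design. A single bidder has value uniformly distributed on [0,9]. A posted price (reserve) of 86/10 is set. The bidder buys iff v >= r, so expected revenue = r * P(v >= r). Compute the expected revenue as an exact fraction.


Step 1: Posted price r = 43/5, value support [0,9]
Step 2: P(v >= r) = (9 - 43/5)/9 = 2/45
Step 3: Expected revenue = r * P(v >= r) = 43/5 * 2/45
Step 4: Revenue = 86/225

86/225


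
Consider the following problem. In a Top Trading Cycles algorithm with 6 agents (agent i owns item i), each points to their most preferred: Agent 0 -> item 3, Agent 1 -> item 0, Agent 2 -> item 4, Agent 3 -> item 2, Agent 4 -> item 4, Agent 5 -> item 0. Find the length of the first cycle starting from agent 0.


Step 1: Trace the pointer graph from agent 0: 0 -> 3 -> 2 -> 4 -> 4
Step 2: A cycle is detected when we revisit agent 4
Step 3: The cycle is: 4 -> 4
Step 4: Cycle length = 1

1


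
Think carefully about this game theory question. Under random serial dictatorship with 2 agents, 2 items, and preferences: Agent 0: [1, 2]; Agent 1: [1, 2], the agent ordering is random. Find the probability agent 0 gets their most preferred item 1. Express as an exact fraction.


Step 1: Agent 0 wants item 1
Step 2: There are 2 possible orderings of agents
Step 3: In 1 orderings, agent 0 gets item 1
Step 4: Probability = 1/2

1/2


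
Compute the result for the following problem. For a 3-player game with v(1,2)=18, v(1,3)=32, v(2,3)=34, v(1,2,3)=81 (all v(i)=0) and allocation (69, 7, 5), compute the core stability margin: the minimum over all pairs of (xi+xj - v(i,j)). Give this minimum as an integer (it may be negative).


Step 1: Slack for coalition (1,2): x1+x2 - v12 = 76 - 18 = 58
Step 2: Slack for coalition (1,3): x1+x3 - v13 = 74 - 32 = 42
Step 3: Slack for coalition (2,3): x2+x3 - v23 = 12 - 34 = -22
Step 4: Minimum slack = min(58, 42, -22) = -22, attained by (2,3); coalition (2,3) can block (slack < 0), so the allocation is not in the core

-22


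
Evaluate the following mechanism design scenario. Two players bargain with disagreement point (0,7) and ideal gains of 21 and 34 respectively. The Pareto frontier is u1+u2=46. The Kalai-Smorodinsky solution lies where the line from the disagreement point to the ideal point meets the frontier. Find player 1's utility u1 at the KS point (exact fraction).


Step 1: At the KS point, (u1-d1)/r1 = (u2-d2)/r2 = t and u1+u2 = 46
Step 2: u1 = d1 + r1*t and u2 = d2 + r2*t, so (d1 + r1*t) + (d2 + r2*t) = 46
Step 3: t = (46 - 0 - 7)/(21 + 34) = 39/55
Step 4: u1 = d1 + r1*t = 0 + 21 * 39/55 = 819/55
Step 5: (Check: u2 = d2 + r2*t = 1711/55; u1+u2 = 819/55 + 1711/55 = 46, on the frontier.)

819/55


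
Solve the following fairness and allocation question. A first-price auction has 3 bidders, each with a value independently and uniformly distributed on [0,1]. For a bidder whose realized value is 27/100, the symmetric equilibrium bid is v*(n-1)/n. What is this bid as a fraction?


Step 1: The symmetric BNE bidding function is b(v) = v * (n-1) / n
Step 2: Substitute v = 27/100 and n = 3
Step 3: b = 27/100 * 2/3
Step 4: b = 9/50

9/50


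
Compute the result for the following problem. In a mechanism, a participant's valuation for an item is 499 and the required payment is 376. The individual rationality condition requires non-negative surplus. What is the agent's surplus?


Step 1: Surplus = value - payment = 499 - 376 = 123
Step 2: IR is satisfied (surplus >= 0)

123


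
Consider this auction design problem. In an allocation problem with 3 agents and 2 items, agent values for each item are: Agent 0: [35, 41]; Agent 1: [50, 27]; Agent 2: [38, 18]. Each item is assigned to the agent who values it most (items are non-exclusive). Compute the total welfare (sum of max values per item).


Step 1: For each item, find the maximum value among all agents.
Step 2: Item 0 -> Agent 1 (value 50)
Step 3: Item 1 -> Agent 0 (value 41)
Step 4: Total welfare = 50 + 41 = 91

91


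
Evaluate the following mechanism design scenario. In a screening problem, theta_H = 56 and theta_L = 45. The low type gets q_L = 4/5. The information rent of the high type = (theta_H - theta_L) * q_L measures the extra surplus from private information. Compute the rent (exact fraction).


Step 1: theta_H - theta_L = 56 - 45 = 11
Step 2: Information rent = (theta_H - theta_L) * q_L
Step 3: = 11 * 4/5
Step 4: = 44/5

44/5


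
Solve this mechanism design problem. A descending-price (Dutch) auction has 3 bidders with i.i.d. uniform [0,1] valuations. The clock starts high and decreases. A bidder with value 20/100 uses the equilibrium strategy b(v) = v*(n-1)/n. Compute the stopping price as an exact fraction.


Step 1: Dutch auctions are strategically equivalent to first-price auctions
Step 2: The equilibrium bid is b(v) = v*(n-1)/n
Step 3: b = 1/5 * 2/3
Step 4: b = 2/15

2/15


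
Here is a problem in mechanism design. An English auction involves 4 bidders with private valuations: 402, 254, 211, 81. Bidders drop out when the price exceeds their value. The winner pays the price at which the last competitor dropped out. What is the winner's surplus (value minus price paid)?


Step 1: Identify the highest value: 402
Step 2: Identify the second-highest value: 254
Step 3: The final price = second-highest value = 254
Step 4: Surplus = 402 - 254 = 148

148


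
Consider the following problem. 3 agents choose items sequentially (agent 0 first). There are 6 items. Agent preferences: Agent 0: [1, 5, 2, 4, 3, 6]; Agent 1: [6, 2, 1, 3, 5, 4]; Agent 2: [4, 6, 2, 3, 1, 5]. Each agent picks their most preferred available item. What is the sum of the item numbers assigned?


Step 1: Agent 0 picks item 1
Step 2: Agent 1 picks item 6
Step 3: Agent 2 picks item 4
Step 4: Sum = 1 + 6 + 4 = 11

11


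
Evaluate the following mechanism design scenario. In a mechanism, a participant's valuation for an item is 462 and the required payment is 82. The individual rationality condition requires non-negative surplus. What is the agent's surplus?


Step 1: Surplus = value - payment = 462 - 82 = 380
Step 2: IR is satisfied (surplus >= 0)

380


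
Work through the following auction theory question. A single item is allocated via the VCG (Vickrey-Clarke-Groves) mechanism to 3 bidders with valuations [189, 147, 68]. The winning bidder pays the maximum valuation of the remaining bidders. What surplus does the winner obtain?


Step 1: The winner is the agent with the highest value: agent 0 with value 189
Step 2: Values of other agents: [147, 68]
Step 3: VCG payment = max of others' values = 147
Step 4: Surplus = 189 - 147 = 42

42


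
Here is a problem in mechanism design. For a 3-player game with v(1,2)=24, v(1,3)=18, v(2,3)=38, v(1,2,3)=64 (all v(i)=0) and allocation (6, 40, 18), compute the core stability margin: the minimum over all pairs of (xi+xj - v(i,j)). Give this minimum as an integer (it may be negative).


Step 1: Slack for coalition (1,2): x1+x2 - v12 = 46 - 24 = 22
Step 2: Slack for coalition (1,3): x1+x3 - v13 = 24 - 18 = 6
Step 3: Slack for coalition (2,3): x2+x3 - v23 = 58 - 38 = 20
Step 4: Minimum slack = min(22, 6, 20) = 6, attained by (1,3); no pair can gain by deviating, so the allocation is in the core

6


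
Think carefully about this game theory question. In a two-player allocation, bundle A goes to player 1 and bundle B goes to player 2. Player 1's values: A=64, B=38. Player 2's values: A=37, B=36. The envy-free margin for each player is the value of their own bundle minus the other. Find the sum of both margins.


Step 1: Player 1's margin = v1(A) - v1(B) = 64 - 38 = 26
Step 2: Player 2's margin = v2(B) - v2(A) = 36 - 37 = -1
Step 3: Total margin = 26 + -1 = 25

25


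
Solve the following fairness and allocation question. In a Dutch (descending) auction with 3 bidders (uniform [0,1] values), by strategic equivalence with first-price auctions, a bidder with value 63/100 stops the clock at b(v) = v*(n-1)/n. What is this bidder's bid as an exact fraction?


Step 1: Dutch auctions are strategically equivalent to first-price auctions
Step 2: The equilibrium bid is b(v) = v*(n-1)/n
Step 3: b = 63/100 * 2/3
Step 4: b = 21/50

21/50


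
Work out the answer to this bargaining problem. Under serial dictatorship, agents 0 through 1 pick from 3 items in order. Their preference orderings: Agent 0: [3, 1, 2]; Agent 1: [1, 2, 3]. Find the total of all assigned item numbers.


Step 1: Agent 0 picks item 3
Step 2: Agent 1 picks item 1
Step 3: Sum = 3 + 1 = 4

4


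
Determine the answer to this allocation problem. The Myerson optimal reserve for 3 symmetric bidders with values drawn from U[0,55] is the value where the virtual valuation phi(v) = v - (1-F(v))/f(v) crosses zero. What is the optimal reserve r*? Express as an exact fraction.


Step 1: For U[0,55], F(v) = v/55 and f(v) = 1/55
Step 2: phi(v) = v - (1 - v/55)/(1/55) = v - (55 - v) = 2v - 55
Step 3: Set phi(r*) = 0: 2r* - 55 = 0
Step 4: r* = 55/2 (the number of bidders n = 3 does not enter)

55/2


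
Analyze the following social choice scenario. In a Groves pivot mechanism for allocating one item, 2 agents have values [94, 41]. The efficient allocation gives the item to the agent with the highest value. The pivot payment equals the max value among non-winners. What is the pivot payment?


Step 1: The efficient winner is agent 0 with value 94
Step 2: Other agents' values: [41]
Step 3: Pivot payment = max(others) = 41
Step 4: The winner pays 41

41


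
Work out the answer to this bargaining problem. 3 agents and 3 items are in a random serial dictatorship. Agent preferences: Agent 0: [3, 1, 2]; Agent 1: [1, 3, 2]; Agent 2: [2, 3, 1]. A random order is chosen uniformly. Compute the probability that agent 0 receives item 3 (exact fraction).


Step 1: Agent 0 wants item 3
Step 2: There are 6 possible orderings of agents
Step 3: In 6 orderings, agent 0 gets item 3
Step 4: Probability = 6/6 = 1

1


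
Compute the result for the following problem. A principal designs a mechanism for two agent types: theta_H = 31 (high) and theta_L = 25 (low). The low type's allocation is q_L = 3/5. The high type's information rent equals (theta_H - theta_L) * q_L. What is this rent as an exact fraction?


Step 1: theta_H - theta_L = 31 - 25 = 6
Step 2: Information rent = (theta_H - theta_L) * q_L
Step 3: = 6 * 3/5
Step 4: = 18/5

18/5


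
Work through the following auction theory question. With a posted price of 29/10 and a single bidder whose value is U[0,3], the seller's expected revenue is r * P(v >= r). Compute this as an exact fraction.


Step 1: Posted price r = 29/10, value support [0,3]
Step 2: P(v >= r) = (3 - 29/10)/3 = 1/30
Step 3: Expected revenue = r * P(v >= r) = 29/10 * 1/30
Step 4: Revenue = 29/300

29/300


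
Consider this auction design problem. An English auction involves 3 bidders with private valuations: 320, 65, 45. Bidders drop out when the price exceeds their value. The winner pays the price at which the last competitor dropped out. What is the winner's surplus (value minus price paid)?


Step 1: Identify the highest value: 320
Step 2: Identify the second-highest value: 65
Step 3: The final price = second-highest value = 65
Step 4: Surplus = 320 - 65 = 255

255


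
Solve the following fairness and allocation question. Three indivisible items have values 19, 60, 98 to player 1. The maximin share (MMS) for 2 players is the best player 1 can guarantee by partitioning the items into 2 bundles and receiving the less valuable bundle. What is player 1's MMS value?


Step 1: Item values = 19, 60, 98
Step 2: Enumerate all 2-bundle partitions and take the smaller bundle:
  Partition 1: {19} vs {60,98} -> bundles 19, 158; min = 19
  Partition 2: {60} vs {19,98} -> bundles 60, 117; min = 60
  Partition 3: {98} vs {19,60} -> bundles 98, 79; min = 79
Step 3: MMS = max(19, 60, 79) = 79

79


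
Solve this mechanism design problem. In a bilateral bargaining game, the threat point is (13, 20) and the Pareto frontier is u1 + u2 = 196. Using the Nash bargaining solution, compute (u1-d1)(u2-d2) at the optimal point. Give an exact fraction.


Step 1: The Nash solution splits surplus symmetrically above the disagreement point
Step 2: u1 = (total + d1 - d2)/2 = (196 + 13 - 20)/2 = 189/2
Step 3: u2 = (total - d1 + d2)/2 = (196 - 13 + 20)/2 = 203/2
Step 4: Nash product = (189/2 - 13) * (203/2 - 20)
Step 5: = 163/2 * 163/2 = 26569/4

26569/4


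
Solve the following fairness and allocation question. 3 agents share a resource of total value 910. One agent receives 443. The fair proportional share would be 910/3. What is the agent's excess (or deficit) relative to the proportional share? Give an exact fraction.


Step 1: Proportional share = 910/3
Step 2: Agent's actual allocation = 443
Step 3: Excess = 443 - 910/3 = 419/3

419/3


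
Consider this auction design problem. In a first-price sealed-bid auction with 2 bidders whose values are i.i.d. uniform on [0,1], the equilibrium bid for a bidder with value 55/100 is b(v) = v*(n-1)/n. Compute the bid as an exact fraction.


Step 1: The symmetric BNE bidding function is b(v) = v * (n-1) / n
Step 2: Substitute v = 11/20 and n = 2
Step 3: b = 11/20 * 1/2
Step 4: b = 11/40

11/40


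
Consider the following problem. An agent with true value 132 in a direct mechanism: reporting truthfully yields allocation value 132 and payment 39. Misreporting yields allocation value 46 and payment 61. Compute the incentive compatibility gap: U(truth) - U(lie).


Step 1: U(truth) = value - payment = 132 - 39 = 93
Step 2: U(lie) = allocation - payment = 46 - 61 = -15
Step 3: IC gap = 93 - (-15) = 108

108


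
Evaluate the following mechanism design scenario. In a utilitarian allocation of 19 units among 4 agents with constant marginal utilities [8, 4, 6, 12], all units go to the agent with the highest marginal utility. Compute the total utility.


Step 1: The marginal utilities are [8, 4, 6, 12]
Step 2: The highest marginal utility is 12
Step 3: All 19 units go to that agent
Step 4: Total utility = 12 * 19 = 228

228


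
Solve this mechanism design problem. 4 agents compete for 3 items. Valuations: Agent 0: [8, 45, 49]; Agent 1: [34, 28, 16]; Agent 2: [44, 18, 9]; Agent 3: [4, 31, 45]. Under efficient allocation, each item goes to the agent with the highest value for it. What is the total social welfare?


Step 1: For each item, find the maximum value among all agents.
Step 2: Item 0 -> Agent 2 (value 44)
Step 3: Item 1 -> Agent 0 (value 45)
Step 4: Item 2 -> Agent 0 (value 49)
Step 5: Total welfare = 44 + 45 + 49 = 138

138


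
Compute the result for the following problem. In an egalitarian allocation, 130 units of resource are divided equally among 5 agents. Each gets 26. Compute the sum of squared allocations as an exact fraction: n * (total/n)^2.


Step 1: Each agent's share = 130/5 = 26
Step 2: Square of each share = (26)^2 = 676
Step 3: Sum of squares = 5 * 676 = 3380

3380


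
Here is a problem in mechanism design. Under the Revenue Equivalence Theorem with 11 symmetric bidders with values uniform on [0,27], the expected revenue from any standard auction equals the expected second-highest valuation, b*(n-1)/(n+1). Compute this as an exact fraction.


Step 1: By Revenue Equivalence, expected revenue = b*(n-1)/(n+1)
Step 2: Substituting n = 11, b = 27
Step 3: Revenue = 27*(11-1)/(11+1) = 27*10/12
Step 4: Revenue = 270/12 = 45/2

45/2


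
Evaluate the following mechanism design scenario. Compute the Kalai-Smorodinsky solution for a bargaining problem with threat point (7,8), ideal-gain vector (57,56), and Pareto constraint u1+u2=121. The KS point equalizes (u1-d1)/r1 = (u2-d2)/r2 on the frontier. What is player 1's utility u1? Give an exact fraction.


Step 1: At the KS point, (u1-d1)/r1 = (u2-d2)/r2 = t and u1+u2 = 121
Step 2: u1 = d1 + r1*t and u2 = d2 + r2*t, so (d1 + r1*t) + (d2 + r2*t) = 121
Step 3: t = (121 - 7 - 8)/(57 + 56) = 106/113
Step 4: u1 = d1 + r1*t = 7 + 57 * 106/113 = 6833/113
Step 5: (Check: u2 = d2 + r2*t = 6840/113; u1+u2 = 6833/113 + 6840/113 = 121, on the frontier.)

6833/113


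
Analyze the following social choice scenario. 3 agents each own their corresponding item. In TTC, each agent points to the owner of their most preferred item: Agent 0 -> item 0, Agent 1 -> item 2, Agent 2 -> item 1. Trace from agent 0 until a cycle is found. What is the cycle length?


Step 1: Trace the pointer graph from agent 0: 0 -> 0
Step 2: A cycle is detected when we revisit agent 0
Step 3: The cycle is: 0 -> 0
Step 4: Cycle length = 1

1


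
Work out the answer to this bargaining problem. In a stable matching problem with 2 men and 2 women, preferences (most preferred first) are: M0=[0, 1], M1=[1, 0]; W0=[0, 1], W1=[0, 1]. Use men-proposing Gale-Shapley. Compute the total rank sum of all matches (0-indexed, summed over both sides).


Step 1: Run Gale-Shapley (men propose, women hold best offer):
  M0 proposes to W0; she accepts
  M1 proposes to W1; she accepts
Step 2: Final matching: W0-M0, W1-M1
Step 3: 0-indexed ranks (man's rank of his match, then woman's): 0 + 0 + 0 + 1
Step 4: Total rank sum = 1

1


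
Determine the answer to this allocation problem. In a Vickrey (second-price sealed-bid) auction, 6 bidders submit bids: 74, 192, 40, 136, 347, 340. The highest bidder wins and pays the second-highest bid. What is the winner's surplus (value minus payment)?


Step 1: Sort bids in descending order: 347, 340, 192, 136, 74, 40
Step 2: The winning bid is the highest: 347
Step 3: The payment equals the second-highest bid: 340
Step 4: Surplus = winner's bid - payment = 347 - 340 = 7

7


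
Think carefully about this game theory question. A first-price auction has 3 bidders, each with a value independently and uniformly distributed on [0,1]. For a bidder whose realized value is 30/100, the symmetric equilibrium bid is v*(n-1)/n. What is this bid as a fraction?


Step 1: The symmetric BNE bidding function is b(v) = v * (n-1) / n
Step 2: Substitute v = 3/10 and n = 3
Step 3: b = 3/10 * 2/3
Step 4: b = 1/5

1/5


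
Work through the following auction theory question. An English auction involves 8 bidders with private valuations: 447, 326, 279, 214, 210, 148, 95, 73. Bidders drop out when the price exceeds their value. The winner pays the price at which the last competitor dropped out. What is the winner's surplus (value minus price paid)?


Step 1: Identify the highest value: 447
Step 2: Identify the second-highest value: 326
Step 3: The final price = second-highest value = 326
Step 4: Surplus = 447 - 326 = 121

121


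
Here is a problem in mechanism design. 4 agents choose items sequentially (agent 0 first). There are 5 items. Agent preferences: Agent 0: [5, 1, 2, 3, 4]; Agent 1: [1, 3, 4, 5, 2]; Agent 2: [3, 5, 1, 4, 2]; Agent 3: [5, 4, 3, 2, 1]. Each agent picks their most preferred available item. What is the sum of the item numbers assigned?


Step 1: Agent 0 picks item 5
Step 2: Agent 1 picks item 1
Step 3: Agent 2 picks item 3
Step 4: Agent 3 picks item 4
Step 5: Sum = 5 + 1 + 3 + 4 = 13

13


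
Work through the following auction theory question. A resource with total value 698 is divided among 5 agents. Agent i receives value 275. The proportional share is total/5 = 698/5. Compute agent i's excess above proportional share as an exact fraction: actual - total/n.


Step 1: Proportional share = 698/5
Step 2: Agent's actual allocation = 275
Step 3: Excess = 275 - 698/5 = 677/5

677/5


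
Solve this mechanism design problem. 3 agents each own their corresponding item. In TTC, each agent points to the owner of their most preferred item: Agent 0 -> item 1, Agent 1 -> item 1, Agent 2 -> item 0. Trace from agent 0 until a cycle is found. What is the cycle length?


Step 1: Trace the pointer graph from agent 0: 0 -> 1 -> 1
Step 2: A cycle is detected when we revisit agent 1
Step 3: The cycle is: 1 -> 1
Step 4: Cycle length = 1

1


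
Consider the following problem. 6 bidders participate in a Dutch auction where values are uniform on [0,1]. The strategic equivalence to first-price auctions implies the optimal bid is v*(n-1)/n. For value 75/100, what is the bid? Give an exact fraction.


Step 1: Dutch auctions are strategically equivalent to first-price auctions
Step 2: The equilibrium bid is b(v) = v*(n-1)/n
Step 3: b = 3/4 * 5/6
Step 4: b = 5/8

5/8


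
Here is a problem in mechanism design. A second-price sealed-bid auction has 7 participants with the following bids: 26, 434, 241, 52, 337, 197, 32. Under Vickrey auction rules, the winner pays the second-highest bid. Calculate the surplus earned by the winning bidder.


Step 1: Sort bids in descending order: 434, 337, 241, 197, 52, 32, 26
Step 2: The winning bid is the highest: 434
Step 3: The payment equals the second-highest bid: 337
Step 4: Surplus = winner's bid - payment = 434 - 337 = 97

97


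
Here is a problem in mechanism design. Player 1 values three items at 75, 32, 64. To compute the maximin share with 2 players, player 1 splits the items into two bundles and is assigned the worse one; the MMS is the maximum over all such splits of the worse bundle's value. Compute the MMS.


Step 1: Item values = 75, 32, 64
Step 2: Enumerate all 2-bundle partitions and take the smaller bundle:
  Partition 1: {75} vs {32,64} -> bundles 75, 96; min = 75
  Partition 2: {32} vs {75,64} -> bundles 32, 139; min = 32
  Partition 3: {64} vs {75,32} -> bundles 64, 107; min = 64
Step 3: MMS = max(75, 32, 64) = 75

75


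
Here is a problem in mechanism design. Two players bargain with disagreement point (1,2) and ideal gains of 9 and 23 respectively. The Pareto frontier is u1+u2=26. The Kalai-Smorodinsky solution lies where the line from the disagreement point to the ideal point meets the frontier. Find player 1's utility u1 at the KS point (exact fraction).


Step 1: At the KS point, (u1-d1)/r1 = (u2-d2)/r2 = t and u1+u2 = 26
Step 2: u1 = d1 + r1*t and u2 = d2 + r2*t, so (d1 + r1*t) + (d2 + r2*t) = 26
Step 3: t = (26 - 1 - 2)/(9 + 23) = 23/32
Step 4: u1 = d1 + r1*t = 1 + 9 * 23/32 = 239/32
Step 5: (Check: u2 = d2 + r2*t = 593/32; u1+u2 = 239/32 + 593/32 = 26, on the frontier.)

239/32


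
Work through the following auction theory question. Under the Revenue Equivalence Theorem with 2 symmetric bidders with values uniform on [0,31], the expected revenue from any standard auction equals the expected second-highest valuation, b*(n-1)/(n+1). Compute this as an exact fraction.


Step 1: By Revenue Equivalence, expected revenue = b*(n-1)/(n+1)
Step 2: Substituting n = 2, b = 31
Step 3: Revenue = 31*(2-1)/(2+1) = 31*1/3
Step 4: Revenue = 31/3

31/3


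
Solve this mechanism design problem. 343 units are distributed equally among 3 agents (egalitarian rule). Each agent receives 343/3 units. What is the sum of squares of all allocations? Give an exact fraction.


Step 1: Each agent's share = 343/3
Step 2: Square of each share = (343/3)^2 = 117649/9
Step 3: Sum of squares = 3 * 117649/9 = 117649/3

117649/3


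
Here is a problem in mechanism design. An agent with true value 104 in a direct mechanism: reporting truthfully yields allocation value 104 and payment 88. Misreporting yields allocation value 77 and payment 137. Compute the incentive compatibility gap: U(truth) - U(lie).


Step 1: U(truth) = value - payment = 104 - 88 = 16
Step 2: U(lie) = allocation - payment = 77 - 137 = -60
Step 3: IC gap = 16 - (-60) = 76

76


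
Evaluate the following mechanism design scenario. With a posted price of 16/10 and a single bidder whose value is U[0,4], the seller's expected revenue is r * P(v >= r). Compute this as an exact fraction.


Step 1: Posted price r = 8/5, value support [0,4]
Step 2: P(v >= r) = (4 - 8/5)/4 = 3/5
Step 3: Expected revenue = r * P(v >= r) = 8/5 * 3/5
Step 4: Revenue = 24/25

24/25


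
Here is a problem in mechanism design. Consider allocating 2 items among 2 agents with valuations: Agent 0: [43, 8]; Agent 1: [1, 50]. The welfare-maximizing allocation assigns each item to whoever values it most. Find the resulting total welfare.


Step 1: For each item, find the maximum value among all agents.
Step 2: Item 0 -> Agent 0 (value 43)
Step 3: Item 1 -> Agent 1 (value 50)
Step 4: Total welfare = 43 + 50 = 93

93


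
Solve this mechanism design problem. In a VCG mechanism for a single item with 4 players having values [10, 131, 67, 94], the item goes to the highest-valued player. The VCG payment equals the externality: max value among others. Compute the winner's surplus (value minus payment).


Step 1: The winner is the agent with the highest value: agent 1 with value 131
Step 2: Values of other agents: [10, 67, 94]
Step 3: VCG payment = max of others' values = 94
Step 4: Surplus = 131 - 94 = 37

37


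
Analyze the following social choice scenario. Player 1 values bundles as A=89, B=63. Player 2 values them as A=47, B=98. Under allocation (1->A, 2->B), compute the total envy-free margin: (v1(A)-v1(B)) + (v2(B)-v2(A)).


Step 1: Player 1's margin = v1(A) - v1(B) = 89 - 63 = 26
Step 2: Player 2's margin = v2(B) - v2(A) = 98 - 47 = 51
Step 3: Total margin = 26 + 51 = 77

77


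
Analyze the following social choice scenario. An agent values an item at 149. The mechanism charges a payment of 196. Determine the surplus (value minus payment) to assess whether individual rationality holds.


Step 1: Surplus = value - payment = 149 - 196 = -47
Step 2: IR is violated (surplus < 0)

-47


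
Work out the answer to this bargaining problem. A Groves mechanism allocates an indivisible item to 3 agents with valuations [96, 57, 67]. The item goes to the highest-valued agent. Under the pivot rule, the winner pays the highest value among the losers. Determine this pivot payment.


Step 1: The efficient winner is agent 0 with value 96
Step 2: Other agents' values: [57, 67]
Step 3: Pivot payment = max(others) = 67
Step 4: The winner pays 67

67


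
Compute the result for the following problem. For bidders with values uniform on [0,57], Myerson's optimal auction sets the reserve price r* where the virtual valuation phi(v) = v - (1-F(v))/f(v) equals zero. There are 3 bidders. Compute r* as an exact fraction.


Step 1: For U[0,57], F(v) = v/57 and f(v) = 1/57
Step 2: phi(v) = v - (1 - v/57)/(1/57) = v - (57 - v) = 2v - 57
Step 3: Set phi(r*) = 0: 2r* - 57 = 0
Step 4: r* = 57/2 (the number of bidders n = 3 does not enter)

57/2


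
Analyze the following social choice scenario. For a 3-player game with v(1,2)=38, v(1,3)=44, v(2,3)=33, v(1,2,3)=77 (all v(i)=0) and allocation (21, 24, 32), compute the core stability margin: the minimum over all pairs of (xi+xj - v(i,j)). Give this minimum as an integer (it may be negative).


Step 1: Slack for coalition (1,2): x1+x2 - v12 = 45 - 38 = 7
Step 2: Slack for coalition (1,3): x1+x3 - v13 = 53 - 44 = 9
Step 3: Slack for coalition (2,3): x2+x3 - v23 = 56 - 33 = 23
Step 4: Minimum slack = min(7, 9, 23) = 7, attained by (1,2); no pair can gain by deviating, so the allocation is in the core

7
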